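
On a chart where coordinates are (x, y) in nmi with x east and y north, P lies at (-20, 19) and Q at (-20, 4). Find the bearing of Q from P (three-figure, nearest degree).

Δeast = -20 − -20 = 0.00; Δnorth = 4 − 19 = -15.00.
Bearing = atan2(Δeast, Δnorth) mod 360° = 180.00° ≈ 180°.

180°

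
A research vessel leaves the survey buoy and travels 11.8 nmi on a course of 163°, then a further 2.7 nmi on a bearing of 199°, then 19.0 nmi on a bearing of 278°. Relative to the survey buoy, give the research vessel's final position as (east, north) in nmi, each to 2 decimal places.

Leg 1 (163°, 11.8 nmi): east 11.8 sin 163° = 3.45, north 11.8 cos 163° = -11.28
Leg 2 (199°, 2.7 nmi): east 2.7 sin 199° = -0.88, north 2.7 cos 199° = -2.55
Leg 3 (278°, 19.0 nmi): east 19.0 sin 278° = -18.82, north 19.0 cos 278° = 2.64
Summing: -16.24 nmi east, -11.19 nmi north → (-16.24, -11.19).

(-16.24, -11.19)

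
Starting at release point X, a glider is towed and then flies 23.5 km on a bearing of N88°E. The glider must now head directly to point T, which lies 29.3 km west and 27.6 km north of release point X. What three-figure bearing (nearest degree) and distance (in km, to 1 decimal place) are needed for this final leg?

Leg 1 (N88°E, 23.5 km): east 23.5 sin 88° = 23.49, north 23.5 cos 88° = 0.82
Current position: (23.49, 0.82). Target: (-29.3, 27.6). Remaining: Δeast = -52.79, Δnorth = 26.78.
Bearing = atan2(-52.79, 26.78) mod 360° = 296.90°; distance = √((-52.79)² + (26.78)²) = 59.190 km.

297°, 59.2 km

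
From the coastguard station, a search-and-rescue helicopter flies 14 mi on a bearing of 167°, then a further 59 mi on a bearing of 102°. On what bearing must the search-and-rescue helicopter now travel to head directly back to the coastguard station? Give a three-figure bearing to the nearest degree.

Leg 1 (167°, 14 mi): east 14 sin 167° = 3.15, north 14 cos 167° = -13.64
Leg 2 (102°, 59 mi): east 59 sin 102° = 57.71, north 59 cos 102° = -12.27
Net displacement: 60.86 east, -25.91 north. Direction back to start is (-60.86, 25.91): bearing = atan2(-60.86, 25.91) mod 360° = 293.06° ≈ 293°.

293°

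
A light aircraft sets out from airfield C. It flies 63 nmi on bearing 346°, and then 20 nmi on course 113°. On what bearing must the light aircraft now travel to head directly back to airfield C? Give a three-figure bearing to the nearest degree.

Leg 1 (346°, 63 nmi): east 63 sin 346° = -15.24, north 63 cos 346° = 61.13
Leg 2 (113°, 20 nmi): east 20 sin 113° = 18.41, north 20 cos 113° = -7.81
Net displacement: 3.17 east, 53.31 north. Direction back to start is (-3.17, -53.31): bearing = atan2(-3.17, -53.31) mod 360° = 183.40° ≈ 183°.

183°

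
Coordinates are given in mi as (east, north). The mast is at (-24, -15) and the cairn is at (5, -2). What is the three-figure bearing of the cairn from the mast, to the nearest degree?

Δeast = 5 − -24 = 29.00; Δnorth = -2 − -15 = 13.00.
Bearing = atan2(Δeast, Δnorth) mod 360° = 65.85° ≈ 066°.

066°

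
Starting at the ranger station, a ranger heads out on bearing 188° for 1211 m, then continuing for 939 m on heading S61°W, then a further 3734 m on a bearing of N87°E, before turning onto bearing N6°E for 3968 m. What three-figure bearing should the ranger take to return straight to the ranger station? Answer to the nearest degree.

Leg 1 (188°, 1211 m): east 1211 sin 188° = -168.54, north 1211 cos 188° = -1199.21
Leg 2 (S61°W, 939 m): east 939 sin 241° = -821.27, north 939 cos 241° = -455.24
Leg 3 (N87°E, 3734 m): east 3734 sin 87° = 3728.88, north 3734 cos 87° = 195.42
Leg 4 (N6°E, 3968 m): east 3968 sin 6° = 414.77, north 3968 cos 6° = 3946.26
Net displacement: 3153.85 east, 2487.23 north. Direction back to start is (-3153.85, -2487.23): bearing = atan2(-3153.85, -2487.23) mod 360° = 231.74° ≈ 232°.

232°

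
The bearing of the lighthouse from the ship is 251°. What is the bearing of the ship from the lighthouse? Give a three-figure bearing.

Back-bearing = 251° − 180° = 071°.

071°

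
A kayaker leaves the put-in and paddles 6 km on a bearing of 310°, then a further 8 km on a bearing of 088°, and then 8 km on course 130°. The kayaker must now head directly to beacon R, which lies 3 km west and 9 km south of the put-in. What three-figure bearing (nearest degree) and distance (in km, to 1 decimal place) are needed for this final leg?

Leg 1 (310°, 6 km): east 6 sin 310° = -4.60, north 6 cos 310° = 3.86
Leg 2 (088°, 8 km): east 8 sin 88° = 8.00, north 8 cos 88° = 0.28
Leg 3 (130°, 8 km): east 8 sin 130° = 6.13, north 8 cos 130° = -5.14
Current position: (9.53, -1.01). Target: (-3, -9). Remaining: Δeast = -12.53, Δnorth = -7.99.
Bearing = atan2(-12.53, -7.99) mod 360° = 237.46°; distance = √((-12.53)² + (-7.99)²) = 14.860 km.

237°, 14.9 km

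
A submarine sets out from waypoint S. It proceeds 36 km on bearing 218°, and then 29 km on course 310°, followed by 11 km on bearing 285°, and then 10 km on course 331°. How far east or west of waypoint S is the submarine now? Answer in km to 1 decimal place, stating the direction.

Leg 1 (218°, 36 km): east 36 sin 218° = -22.16, north 36 cos 218° = -28.37
Leg 2 (310°, 29 km): east 29 sin 310° = -22.22, north 29 cos 310° = 18.64
Leg 3 (285°, 11 km): east 11 sin 285° = -10.63, north 11 cos 285° = 2.85
Leg 4 (331°, 10 km): east 10 sin 331° = -4.85, north 10 cos 331° = 8.75
Net east component: -59.85 km.

59.9 km west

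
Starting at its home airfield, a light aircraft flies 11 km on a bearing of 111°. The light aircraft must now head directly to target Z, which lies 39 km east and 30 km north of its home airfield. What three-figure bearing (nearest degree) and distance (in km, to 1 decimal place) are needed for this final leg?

Leg 1 (111°, 11 km): east 11 sin 111° = 10.27, north 11 cos 111° = -3.94
Current position: (10.27, -3.94). Target: (39, 30). Remaining: Δeast = 28.73, Δnorth = 33.94.
Bearing = atan2(28.73, 33.94) mod 360° = 40.25°; distance = √((28.73)² + (33.94)²) = 44.469 km.

040°, 44.5 km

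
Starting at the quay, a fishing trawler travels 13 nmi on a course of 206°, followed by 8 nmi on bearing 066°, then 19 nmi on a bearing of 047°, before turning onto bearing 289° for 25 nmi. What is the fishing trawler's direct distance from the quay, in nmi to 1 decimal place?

15.1 nmi

Leg 1 (206°, 13 nmi): east 13 sin 206° = -5.70, north 13 cos 206° = -11.68
Leg 2 (066°, 8 nmi): east 8 sin 66° = 7.31, north 8 cos 66° = 3.25
Leg 3 (047°, 19 nmi): east 19 sin 47° = 13.90, north 19 cos 47° = 12.96
Leg 4 (289°, 25 nmi): east 25 sin 289° = -23.64, north 25 cos 289° = 8.14
Net: -8.13 east, 12.67 north. Distance = √((-8.13)² + (12.67)²) = 15.053 nmi.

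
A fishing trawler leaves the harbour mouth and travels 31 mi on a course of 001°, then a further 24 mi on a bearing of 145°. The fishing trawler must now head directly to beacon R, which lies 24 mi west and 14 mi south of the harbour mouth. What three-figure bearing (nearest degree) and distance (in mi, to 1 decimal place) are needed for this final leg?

237°, 45.9 mi

Leg 1 (001°, 31 mi): east 31 sin 1° = 0.54, north 31 cos 1° = 31.00
Leg 2 (145°, 24 mi): east 24 sin 145° = 13.77, north 24 cos 145° = -19.66
Current position: (14.31, 11.34). Target: (-24, -14). Remaining: Δeast = -38.31, Δnorth = -25.34.
Bearing = atan2(-38.31, -25.34) mod 360° = 236.52°; distance = √((-38.31)² + (-25.34)²) = 45.927 mi.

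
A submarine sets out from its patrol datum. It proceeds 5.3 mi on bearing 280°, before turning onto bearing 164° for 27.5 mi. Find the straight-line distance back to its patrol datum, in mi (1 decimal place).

25.6 mi

Leg 1 (280°, 5.3 mi): east 5.3 sin 280° = -5.22, north 5.3 cos 280° = 0.92
Leg 2 (164°, 27.5 mi): east 27.5 sin 164° = 7.58, north 27.5 cos 164° = -26.43
Net: 2.36 east, -25.51 north. Distance = √((2.36)² + (-25.51)²) = 25.623 mi.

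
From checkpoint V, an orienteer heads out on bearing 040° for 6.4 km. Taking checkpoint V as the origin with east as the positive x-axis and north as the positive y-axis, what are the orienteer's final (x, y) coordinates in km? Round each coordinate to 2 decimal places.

(4.11, 4.90)

Leg 1 (040°, 6.4 km): east 6.4 sin 40° = 4.11, north 6.4 cos 40° = 4.90
Summing: 4.11 km east, 4.90 km north → (4.11, 4.90).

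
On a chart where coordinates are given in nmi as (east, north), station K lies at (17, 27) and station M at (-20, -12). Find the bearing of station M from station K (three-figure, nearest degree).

Δeast = -20 − 17 = -37.00; Δnorth = -12 − 27 = -39.00.
Bearing = atan2(Δeast, Δnorth) mod 360° = 223.49° ≈ 223°.

223°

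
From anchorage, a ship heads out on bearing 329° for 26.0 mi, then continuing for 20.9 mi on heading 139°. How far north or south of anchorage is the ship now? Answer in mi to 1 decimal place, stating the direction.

Leg 1 (329°, 26.0 mi): east 26.0 sin 329° = -13.39, north 26.0 cos 329° = 22.29
Leg 2 (139°, 20.9 mi): east 20.9 sin 139° = 13.71, north 20.9 cos 139° = -15.77
Net north component: 6.51 mi.

6.5 mi north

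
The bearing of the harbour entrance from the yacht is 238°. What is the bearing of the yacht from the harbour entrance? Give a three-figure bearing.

Back-bearing = 238° − 180° = 058°.

058°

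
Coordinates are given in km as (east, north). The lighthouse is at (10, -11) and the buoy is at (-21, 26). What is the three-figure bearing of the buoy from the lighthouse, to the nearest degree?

Δeast = -21 − 10 = -31.00; Δnorth = 26 − -11 = 37.00.
Bearing = atan2(Δeast, Δnorth) mod 360° = 320.04° ≈ 320°.

320°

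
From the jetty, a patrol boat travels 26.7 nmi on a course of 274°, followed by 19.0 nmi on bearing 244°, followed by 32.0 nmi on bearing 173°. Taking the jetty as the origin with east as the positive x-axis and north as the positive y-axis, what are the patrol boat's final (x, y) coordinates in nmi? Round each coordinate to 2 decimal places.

Leg 1 (274°, 26.7 nmi): east 26.7 sin 274° = -26.63, north 26.7 cos 274° = 1.86
Leg 2 (244°, 19.0 nmi): east 19.0 sin 244° = -17.08, north 19.0 cos 244° = -8.33
Leg 3 (173°, 32.0 nmi): east 32.0 sin 173° = 3.90, north 32.0 cos 173° = -31.76
Summing: -39.81 nmi east, -38.23 nmi north → (-39.81, -38.23).

(-39.81, -38.23)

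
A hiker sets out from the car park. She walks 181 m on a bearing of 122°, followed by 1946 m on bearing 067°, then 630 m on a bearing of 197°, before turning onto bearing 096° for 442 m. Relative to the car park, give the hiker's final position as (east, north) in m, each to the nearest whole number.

(2200, 16)

Leg 1 (122°, 181 m): east 181 sin 122° = 153.50, north 181 cos 122° = -95.92
Leg 2 (067°, 1946 m): east 1946 sin 67° = 1791.30, north 1946 cos 67° = 760.36
Leg 3 (197°, 630 m): east 630 sin 197° = -184.19, north 630 cos 197° = -602.47
Leg 4 (096°, 442 m): east 442 sin 96° = 439.58, north 442 cos 96° = -46.20
Summing: 2200.18 m east, 15.77 m north → (2200, 16).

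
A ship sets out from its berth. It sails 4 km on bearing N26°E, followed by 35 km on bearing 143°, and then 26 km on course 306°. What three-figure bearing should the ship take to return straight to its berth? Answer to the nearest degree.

349°

Leg 1 (N26°E, 4 km): east 4 sin 26° = 1.75, north 4 cos 26° = 3.60
Leg 2 (143°, 35 km): east 35 sin 143° = 21.06, north 35 cos 143° = -27.95
Leg 3 (306°, 26 km): east 26 sin 306° = -21.03, north 26 cos 306° = 15.28
Net displacement: 1.78 east, -9.07 north. Direction back to start is (-1.78, 9.07): bearing = atan2(-1.78, 9.07) mod 360° = 348.89° ≈ 349°.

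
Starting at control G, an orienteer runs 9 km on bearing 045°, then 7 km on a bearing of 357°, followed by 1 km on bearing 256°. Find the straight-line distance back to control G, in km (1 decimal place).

14.0 km

Leg 1 (045°, 9 km): east 9 sin 45° = 6.36, north 9 cos 45° = 6.36
Leg 2 (357°, 7 km): east 7 sin 357° = -0.37, north 7 cos 357° = 6.99
Leg 3 (256°, 1 km): east 1 sin 256° = -0.97, north 1 cos 256° = -0.24
Net: 5.03 east, 13.11 north. Distance = √((5.03)² + (13.11)²) = 14.043 km.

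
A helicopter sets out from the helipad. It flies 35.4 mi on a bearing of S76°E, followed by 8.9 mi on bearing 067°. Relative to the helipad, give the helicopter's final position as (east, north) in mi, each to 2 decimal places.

(42.54, -5.09)

Leg 1 (S76°E, 35.4 mi): east 35.4 sin 104° = 34.35, north 35.4 cos 104° = -8.56
Leg 2 (067°, 8.9 mi): east 8.9 sin 67° = 8.19, north 8.9 cos 67° = 3.48
Summing: 42.54 mi east, -5.09 mi north → (42.54, -5.09).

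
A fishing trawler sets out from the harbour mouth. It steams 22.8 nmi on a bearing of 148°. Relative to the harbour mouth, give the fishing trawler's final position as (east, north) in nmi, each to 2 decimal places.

(12.08, -19.34)

Leg 1 (148°, 22.8 nmi): east 22.8 sin 148° = 12.08, north 22.8 cos 148° = -19.34
Summing: 12.08 nmi east, -19.34 nmi north → (12.08, -19.34).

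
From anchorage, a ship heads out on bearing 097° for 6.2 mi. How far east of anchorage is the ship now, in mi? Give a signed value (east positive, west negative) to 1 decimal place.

Leg 1 (097°, 6.2 mi): east 6.2 sin 97° = 6.15, north 6.2 cos 97° = -0.76
Net east component: 6.15 mi.

6.2 mi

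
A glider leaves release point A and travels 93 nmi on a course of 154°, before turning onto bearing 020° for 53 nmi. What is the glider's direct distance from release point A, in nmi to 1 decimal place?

67.9 nmi

Leg 1 (154°, 93 nmi): east 93 sin 154° = 40.77, north 93 cos 154° = -83.59
Leg 2 (020°, 53 nmi): east 53 sin 20° = 18.13, north 53 cos 20° = 49.80
Net: 58.90 east, -33.78 north. Distance = √((58.90)² + (-33.78)²) = 67.897 nmi.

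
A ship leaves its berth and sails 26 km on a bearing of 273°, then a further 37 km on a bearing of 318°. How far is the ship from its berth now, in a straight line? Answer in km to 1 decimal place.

Leg 1 (273°, 26 km): east 26 sin 273° = -25.96, north 26 cos 273° = 1.36
Leg 2 (318°, 37 km): east 37 sin 318° = -24.76, north 37 cos 318° = 27.50
Net: -50.72 east, 28.86 north. Distance = √((-50.72)² + (28.86)²) = 58.356 km.

58.4 km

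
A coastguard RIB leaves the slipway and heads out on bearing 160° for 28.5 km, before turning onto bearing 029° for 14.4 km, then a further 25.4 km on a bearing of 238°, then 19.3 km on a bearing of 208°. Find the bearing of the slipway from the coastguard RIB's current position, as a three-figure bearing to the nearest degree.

017°

Leg 1 (160°, 28.5 km): east 28.5 sin 160° = 9.75, north 28.5 cos 160° = -26.78
Leg 2 (029°, 14.4 km): east 14.4 sin 29° = 6.98, north 14.4 cos 29° = 12.59
Leg 3 (238°, 25.4 km): east 25.4 sin 238° = -21.54, north 25.4 cos 238° = -13.46
Leg 4 (208°, 19.3 km): east 19.3 sin 208° = -9.06, north 19.3 cos 208° = -17.04
Net displacement: -13.87 east, -44.69 north. Direction back to start is (13.87, 44.69): bearing = atan2(13.87, 44.69) mod 360° = 17.25° ≈ 017°.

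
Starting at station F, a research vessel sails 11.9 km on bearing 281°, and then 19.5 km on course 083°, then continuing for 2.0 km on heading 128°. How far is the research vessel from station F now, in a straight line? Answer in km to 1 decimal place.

Leg 1 (281°, 11.9 km): east 11.9 sin 281° = -11.68, north 11.9 cos 281° = 2.27
Leg 2 (083°, 19.5 km): east 19.5 sin 83° = 19.35, north 19.5 cos 83° = 2.38
Leg 3 (128°, 2.0 km): east 2.0 sin 128° = 1.58, north 2.0 cos 128° = -1.23
Net: 9.25 east, 3.42 north. Distance = √((9.25)² + (3.42)²) = 9.860 km.

9.9 km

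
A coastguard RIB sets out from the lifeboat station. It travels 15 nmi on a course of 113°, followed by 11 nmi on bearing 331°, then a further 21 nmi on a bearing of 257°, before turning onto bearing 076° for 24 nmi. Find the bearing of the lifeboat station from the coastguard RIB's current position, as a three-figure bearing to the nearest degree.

Leg 1 (113°, 15 nmi): east 15 sin 113° = 13.81, north 15 cos 113° = -5.86
Leg 2 (331°, 11 nmi): east 11 sin 331° = -5.33, north 11 cos 331° = 9.62
Leg 3 (257°, 21 nmi): east 21 sin 257° = -20.46, north 21 cos 257° = -4.72
Leg 4 (076°, 24 nmi): east 24 sin 76° = 23.29, north 24 cos 76° = 5.81
Net displacement: 11.30 east, 4.84 north. Direction back to start is (-11.30, -4.84): bearing = atan2(-11.30, -4.84) mod 360° = 246.81° ≈ 247°.

247°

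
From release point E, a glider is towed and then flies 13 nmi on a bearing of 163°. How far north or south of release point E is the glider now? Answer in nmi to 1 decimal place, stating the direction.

Leg 1 (163°, 13 nmi): east 13 sin 163° = 3.80, north 13 cos 163° = -12.43
Net north component: -12.43 nmi.

12.4 nmi south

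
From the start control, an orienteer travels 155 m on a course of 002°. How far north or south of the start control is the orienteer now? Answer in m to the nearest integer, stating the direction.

155 m north

Leg 1 (002°, 155 m): east 155 sin 2° = 5.41, north 155 cos 2° = 154.91
Net north component: 154.91 m.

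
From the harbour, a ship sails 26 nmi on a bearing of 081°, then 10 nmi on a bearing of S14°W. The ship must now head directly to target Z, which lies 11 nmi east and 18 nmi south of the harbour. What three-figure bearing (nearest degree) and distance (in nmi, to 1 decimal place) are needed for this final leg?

225°, 17.4 nmi

Leg 1 (081°, 26 nmi): east 26 sin 81° = 25.68, north 26 cos 81° = 4.07
Leg 2 (S14°W, 10 nmi): east 10 sin 194° = -2.42, north 10 cos 194° = -9.70
Current position: (23.26, -5.64). Target: (11, -18). Remaining: Δeast = -12.26, Δnorth = -12.36.
Bearing = atan2(-12.26, -12.36) mod 360° = 224.76°; distance = √((-12.26)² + (-12.36)²) = 17.413 nmi.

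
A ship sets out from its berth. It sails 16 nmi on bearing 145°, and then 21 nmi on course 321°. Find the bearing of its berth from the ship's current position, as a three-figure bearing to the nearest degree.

Leg 1 (145°, 16 nmi): east 16 sin 145° = 9.18, north 16 cos 145° = -13.11
Leg 2 (321°, 21 nmi): east 21 sin 321° = -13.22, north 21 cos 321° = 16.32
Net displacement: -4.04 east, 3.21 north. Direction back to start is (4.04, -3.21): bearing = atan2(4.04, -3.21) mod 360° = 128.51° ≈ 129°.

129°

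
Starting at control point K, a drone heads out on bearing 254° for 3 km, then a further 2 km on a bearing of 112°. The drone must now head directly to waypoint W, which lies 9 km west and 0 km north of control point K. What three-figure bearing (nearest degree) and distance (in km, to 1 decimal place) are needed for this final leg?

Leg 1 (254°, 3 km): east 3 sin 254° = -2.88, north 3 cos 254° = -0.83
Leg 2 (112°, 2 km): east 2 sin 112° = 1.85, north 2 cos 112° = -0.75
Current position: (-1.03, -1.58). Target: (-9, 0). Remaining: Δeast = -7.97, Δnorth = 1.58.
Bearing = atan2(-7.97, 1.58) mod 360° = 281.19°; distance = √((-7.97)² + (1.58)²) = 8.125 km.

281°, 8.1 km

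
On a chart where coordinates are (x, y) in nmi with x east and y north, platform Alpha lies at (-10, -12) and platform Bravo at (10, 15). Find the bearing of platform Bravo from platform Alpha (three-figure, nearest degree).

037°

Δeast = 10 − -10 = 20.00; Δnorth = 15 − -12 = 27.00.
Bearing = atan2(Δeast, Δnorth) mod 360° = 36.53° ≈ 037°.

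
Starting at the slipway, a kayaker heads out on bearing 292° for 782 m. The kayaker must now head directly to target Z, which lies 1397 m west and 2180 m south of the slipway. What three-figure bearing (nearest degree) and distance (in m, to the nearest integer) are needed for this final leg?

Leg 1 (292°, 782 m): east 782 sin 292° = -725.06, north 782 cos 292° = 292.94
Current position: (-725.06, 292.94). Target: (-1397, -2180). Remaining: Δeast = -671.94, Δnorth = -2472.94.
Bearing = atan2(-671.94, -2472.94) mod 360° = 195.20°; distance = √((-671.94)² + (-2472.94)²) = 2562.606 m.

195°, 2563 m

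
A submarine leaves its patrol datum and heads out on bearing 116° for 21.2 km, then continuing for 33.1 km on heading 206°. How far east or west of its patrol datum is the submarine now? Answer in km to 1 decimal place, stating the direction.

4.5 km east

Leg 1 (116°, 21.2 km): east 21.2 sin 116° = 19.05, north 21.2 cos 116° = -9.29
Leg 2 (206°, 33.1 km): east 33.1 sin 206° = -14.51, north 33.1 cos 206° = -29.75
Net east component: 4.54 km.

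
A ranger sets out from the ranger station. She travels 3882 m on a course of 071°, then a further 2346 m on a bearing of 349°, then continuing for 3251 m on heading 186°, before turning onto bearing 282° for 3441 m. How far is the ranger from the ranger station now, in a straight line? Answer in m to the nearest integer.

Leg 1 (071°, 3882 m): east 3882 sin 71° = 3670.50, north 3882 cos 71° = 1263.86
Leg 2 (349°, 2346 m): east 2346 sin 349° = -447.64, north 2346 cos 349° = 2302.90
Leg 3 (186°, 3251 m): east 3251 sin 186° = -339.82, north 3251 cos 186° = -3233.19
Leg 4 (282°, 3441 m): east 3441 sin 282° = -3365.81, north 3441 cos 282° = 715.42
Net: -482.76 east, 1048.99 north. Distance = √((-482.76)² + (1048.99)²) = 1154.743 m.

1155 m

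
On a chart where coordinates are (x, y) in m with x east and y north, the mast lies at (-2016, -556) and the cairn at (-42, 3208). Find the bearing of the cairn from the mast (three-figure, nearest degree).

Δeast = -42 − -2016 = 1974.00; Δnorth = 3208 − -556 = 3764.00.
Bearing = atan2(Δeast, Δnorth) mod 360° = 27.67° ≈ 028°.

028°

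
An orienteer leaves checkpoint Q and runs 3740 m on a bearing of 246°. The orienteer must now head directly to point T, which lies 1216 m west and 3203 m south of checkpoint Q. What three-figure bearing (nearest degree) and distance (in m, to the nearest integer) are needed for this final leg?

127°, 2770 m

Leg 1 (246°, 3740 m): east 3740 sin 246° = -3416.66, north 3740 cos 246° = -1521.20
Current position: (-3416.66, -1521.20). Target: (-1216, -3203). Remaining: Δeast = 2200.66, Δnorth = -1681.80.
Bearing = atan2(2200.66, -1681.80) mod 360° = 127.39°; distance = √((2200.66)² + (-1681.80)²) = 2769.724 m.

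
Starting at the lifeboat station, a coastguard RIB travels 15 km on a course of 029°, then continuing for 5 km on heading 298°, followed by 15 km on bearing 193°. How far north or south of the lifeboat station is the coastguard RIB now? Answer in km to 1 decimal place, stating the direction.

Leg 1 (029°, 15 km): east 15 sin 29° = 7.27, north 15 cos 29° = 13.12
Leg 2 (298°, 5 km): east 5 sin 298° = -4.41, north 5 cos 298° = 2.35
Leg 3 (193°, 15 km): east 15 sin 193° = -3.37, north 15 cos 193° = -14.62
Net north component: 0.85 km.

0.9 km north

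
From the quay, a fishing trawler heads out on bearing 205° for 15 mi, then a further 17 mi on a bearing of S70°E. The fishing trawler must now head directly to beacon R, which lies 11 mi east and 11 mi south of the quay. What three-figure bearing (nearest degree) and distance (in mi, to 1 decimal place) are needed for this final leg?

009°, 8.5 mi

Leg 1 (205°, 15 mi): east 15 sin 205° = -6.34, north 15 cos 205° = -13.59
Leg 2 (S70°E, 17 mi): east 17 sin 110° = 15.97, north 17 cos 110° = -5.81
Current position: (9.64, -19.41). Target: (11, -11). Remaining: Δeast = 1.36, Δnorth = 8.41.
Bearing = atan2(1.36, 8.41) mod 360° = 9.22°; distance = √((1.36)² + (8.41)²) = 8.519 mi.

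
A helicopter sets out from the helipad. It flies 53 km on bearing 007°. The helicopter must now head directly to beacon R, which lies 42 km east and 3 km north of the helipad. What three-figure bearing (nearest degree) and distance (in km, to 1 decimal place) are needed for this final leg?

Leg 1 (007°, 53 km): east 53 sin 7° = 6.46, north 53 cos 7° = 52.60
Current position: (6.46, 52.60). Target: (42, 3). Remaining: Δeast = 35.54, Δnorth = -49.60.
Bearing = atan2(35.54, -49.60) mod 360° = 144.38°; distance = √((35.54)² + (-49.60)²) = 61.023 km.

144°, 61.0 km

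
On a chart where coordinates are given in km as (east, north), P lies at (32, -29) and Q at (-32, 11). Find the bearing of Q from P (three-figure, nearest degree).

302°

Δeast = -32 − 32 = -64.00; Δnorth = 11 − -29 = 40.00.
Bearing = atan2(Δeast, Δnorth) mod 360° = 302.01° ≈ 302°.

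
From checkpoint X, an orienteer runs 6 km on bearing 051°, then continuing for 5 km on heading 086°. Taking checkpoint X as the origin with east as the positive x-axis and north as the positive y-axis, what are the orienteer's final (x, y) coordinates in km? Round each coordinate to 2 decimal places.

Leg 1 (051°, 6 km): east 6 sin 51° = 4.66, north 6 cos 51° = 3.78
Leg 2 (086°, 5 km): east 5 sin 86° = 4.99, north 5 cos 86° = 0.35
Summing: 9.65 km east, 4.12 km north → (9.65, 4.12).

(9.65, 4.12)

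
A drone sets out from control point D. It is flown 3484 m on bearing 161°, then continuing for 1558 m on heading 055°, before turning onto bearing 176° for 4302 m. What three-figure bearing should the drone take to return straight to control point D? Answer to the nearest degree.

338°

Leg 1 (161°, 3484 m): east 3484 sin 161° = 1134.28, north 3484 cos 161° = -3294.19
Leg 2 (055°, 1558 m): east 1558 sin 55° = 1276.24, north 1558 cos 55° = 893.63
Leg 3 (176°, 4302 m): east 4302 sin 176° = 300.09, north 4302 cos 176° = -4291.52
Net displacement: 2710.61 east, -6692.08 north. Direction back to start is (-2710.61, 6692.08): bearing = atan2(-2710.61, 6692.08) mod 360° = 337.95° ≈ 338°.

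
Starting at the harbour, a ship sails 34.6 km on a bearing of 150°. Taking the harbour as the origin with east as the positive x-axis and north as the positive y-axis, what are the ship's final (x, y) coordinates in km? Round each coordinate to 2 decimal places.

Leg 1 (150°, 34.6 km): east 34.6 sin 150° = 17.30, north 34.6 cos 150° = -29.96
Summing: 17.30 km east, -29.96 km north → (17.30, -29.96).

(17.30, -29.96)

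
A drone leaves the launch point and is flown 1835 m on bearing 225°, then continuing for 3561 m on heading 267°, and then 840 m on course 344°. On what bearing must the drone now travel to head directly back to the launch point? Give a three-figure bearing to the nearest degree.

Leg 1 (225°, 1835 m): east 1835 sin 225° = -1297.54, north 1835 cos 225° = -1297.54
Leg 2 (267°, 3561 m): east 3561 sin 267° = -3556.12, north 3561 cos 267° = -186.37
Leg 3 (344°, 840 m): east 840 sin 344° = -231.54, north 840 cos 344° = 807.46
Net displacement: -5085.20 east, -676.45 north. Direction back to start is (5085.20, 676.45): bearing = atan2(5085.20, 676.45) mod 360° = 82.42° ≈ 082°.

082°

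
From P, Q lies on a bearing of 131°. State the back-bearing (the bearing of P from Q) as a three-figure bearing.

311°

Back-bearing = 131° + 180° = 311°.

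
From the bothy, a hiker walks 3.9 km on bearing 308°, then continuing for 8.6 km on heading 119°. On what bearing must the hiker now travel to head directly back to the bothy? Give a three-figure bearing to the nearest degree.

Leg 1 (308°, 3.9 km): east 3.9 sin 308° = -3.07, north 3.9 cos 308° = 2.40
Leg 2 (119°, 8.6 km): east 8.6 sin 119° = 7.52, north 8.6 cos 119° = -4.17
Net displacement: 4.45 east, -1.77 north. Direction back to start is (-4.45, 1.77): bearing = atan2(-4.45, 1.77) mod 360° = 291.68° ≈ 292°.

292°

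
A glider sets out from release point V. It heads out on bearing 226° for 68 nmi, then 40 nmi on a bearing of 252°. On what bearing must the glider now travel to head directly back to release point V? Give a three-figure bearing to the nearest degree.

056°

Leg 1 (226°, 68 nmi): east 68 sin 226° = -48.92, north 68 cos 226° = -47.24
Leg 2 (252°, 40 nmi): east 40 sin 252° = -38.04, north 40 cos 252° = -12.36
Net displacement: -86.96 east, -59.60 north. Direction back to start is (86.96, 59.60): bearing = atan2(86.96, 59.60) mod 360° = 55.57° ≈ 056°.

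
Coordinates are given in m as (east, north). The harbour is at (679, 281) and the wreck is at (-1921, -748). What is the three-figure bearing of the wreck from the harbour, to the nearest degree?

248°

Δeast = -1921 − 679 = -2600.00; Δnorth = -748 − 281 = -1029.00.
Bearing = atan2(Δeast, Δnorth) mod 360° = 248.41° ≈ 248°.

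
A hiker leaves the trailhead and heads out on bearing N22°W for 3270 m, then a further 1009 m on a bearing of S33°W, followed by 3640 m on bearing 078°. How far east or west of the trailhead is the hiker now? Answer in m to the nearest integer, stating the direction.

Leg 1 (N22°W, 3270 m): east 3270 sin 338° = -1224.96, north 3270 cos 338° = 3031.89
Leg 2 (S33°W, 1009 m): east 1009 sin 213° = -549.54, north 1009 cos 213° = -846.22
Leg 3 (078°, 3640 m): east 3640 sin 78° = 3560.46, north 3640 cos 78° = 756.80
Net east component: 1785.95 m.

1786 m east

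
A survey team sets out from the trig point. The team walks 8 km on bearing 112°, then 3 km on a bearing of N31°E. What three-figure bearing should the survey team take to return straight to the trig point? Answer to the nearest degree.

Leg 1 (112°, 8 km): east 8 sin 112° = 7.42, north 8 cos 112° = -3.00
Leg 2 (N31°E, 3 km): east 3 sin 31° = 1.55, north 3 cos 31° = 2.57
Net displacement: 8.96 east, -0.43 north. Direction back to start is (-8.96, 0.43): bearing = atan2(-8.96, 0.43) mod 360° = 272.72° ≈ 273°.

273°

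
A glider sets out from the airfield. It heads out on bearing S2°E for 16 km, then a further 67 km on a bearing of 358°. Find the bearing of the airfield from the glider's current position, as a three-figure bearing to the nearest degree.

Leg 1 (S2°E, 16 km): east 16 sin 178° = 0.56, north 16 cos 178° = -15.99
Leg 2 (358°, 67 km): east 67 sin 358° = -2.34, north 67 cos 358° = 66.96
Net displacement: -1.78 east, 50.97 north. Direction back to start is (1.78, -50.97): bearing = atan2(1.78, -50.97) mod 360° = 178.00° ≈ 178°.

178°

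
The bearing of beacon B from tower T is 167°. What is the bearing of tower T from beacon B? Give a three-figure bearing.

347°

Back-bearing = 167° + 180° = 347°.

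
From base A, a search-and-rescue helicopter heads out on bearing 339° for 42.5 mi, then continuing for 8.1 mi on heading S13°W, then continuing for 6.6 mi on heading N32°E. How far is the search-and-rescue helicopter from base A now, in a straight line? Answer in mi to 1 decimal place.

39.8 mi

Leg 1 (339°, 42.5 mi): east 42.5 sin 339° = -15.23, north 42.5 cos 339° = 39.68
Leg 2 (S13°W, 8.1 mi): east 8.1 sin 193° = -1.82, north 8.1 cos 193° = -7.89
Leg 3 (N32°E, 6.6 mi): east 6.6 sin 32° = 3.50, north 6.6 cos 32° = 5.60
Net: -13.56 east, 37.38 north. Distance = √((-13.56)² + (37.38)²) = 39.764 mi.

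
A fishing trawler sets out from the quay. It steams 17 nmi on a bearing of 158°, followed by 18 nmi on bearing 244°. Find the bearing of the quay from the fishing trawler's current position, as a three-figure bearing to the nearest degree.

Leg 1 (158°, 17 nmi): east 17 sin 158° = 6.37, north 17 cos 158° = -15.76
Leg 2 (244°, 18 nmi): east 18 sin 244° = -16.18, north 18 cos 244° = -7.89
Net displacement: -9.81 east, -23.65 north. Direction back to start is (9.81, 23.65): bearing = atan2(9.81, 23.65) mod 360° = 22.53° ≈ 023°.

023°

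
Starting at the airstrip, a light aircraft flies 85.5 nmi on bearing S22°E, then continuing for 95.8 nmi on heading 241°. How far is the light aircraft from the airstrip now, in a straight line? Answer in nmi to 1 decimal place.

Leg 1 (S22°E, 85.5 nmi): east 85.5 sin 158° = 32.03, north 85.5 cos 158° = -79.27
Leg 2 (241°, 95.8 nmi): east 95.8 sin 241° = -83.79, north 95.8 cos 241° = -46.44
Net: -51.76 east, -125.72 north. Distance = √((-51.76)² + (-125.72)²) = 135.957 nmi.

136.0 nmi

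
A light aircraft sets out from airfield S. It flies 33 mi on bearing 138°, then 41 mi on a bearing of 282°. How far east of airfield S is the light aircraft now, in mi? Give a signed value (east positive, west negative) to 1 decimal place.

-18.0 mi

Leg 1 (138°, 33 mi): east 33 sin 138° = 22.08, north 33 cos 138° = -24.52
Leg 2 (282°, 41 mi): east 41 sin 282° = -40.10, north 41 cos 282° = 8.52
Net east component: -18.02 mi.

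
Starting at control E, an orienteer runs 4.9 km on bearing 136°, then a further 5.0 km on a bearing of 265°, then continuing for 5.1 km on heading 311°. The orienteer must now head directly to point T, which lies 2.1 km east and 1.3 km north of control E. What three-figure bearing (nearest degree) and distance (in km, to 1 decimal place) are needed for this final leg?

Leg 1 (136°, 4.9 km): east 4.9 sin 136° = 3.40, north 4.9 cos 136° = -3.52
Leg 2 (265°, 5.0 km): east 5.0 sin 265° = -4.98, north 5.0 cos 265° = -0.44
Leg 3 (311°, 5.1 km): east 5.1 sin 311° = -3.85, north 5.1 cos 311° = 3.35
Current position: (-5.43, -0.61). Target: (2.1, 1.3). Remaining: Δeast = 7.53, Δnorth = 1.91.
Bearing = atan2(7.53, 1.91) mod 360° = 75.73°; distance = √((7.53)² + (1.91)²) = 7.766 km.

076°, 7.8 km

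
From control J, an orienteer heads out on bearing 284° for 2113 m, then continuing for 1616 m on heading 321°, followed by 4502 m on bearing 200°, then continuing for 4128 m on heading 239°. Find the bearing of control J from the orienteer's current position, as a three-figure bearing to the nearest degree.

061°

Leg 1 (284°, 2113 m): east 2113 sin 284° = -2050.23, north 2113 cos 284° = 511.18
Leg 2 (321°, 1616 m): east 1616 sin 321° = -1016.98, north 1616 cos 321° = 1255.87
Leg 3 (200°, 4502 m): east 4502 sin 200° = -1539.77, north 4502 cos 200° = -4230.50
Leg 4 (239°, 4128 m): east 4128 sin 239° = -3538.39, north 4128 cos 239° = -2126.08
Net displacement: -8145.38 east, -4589.52 north. Direction back to start is (8145.38, 4589.52): bearing = atan2(8145.38, 4589.52) mod 360° = 60.60° ≈ 061°.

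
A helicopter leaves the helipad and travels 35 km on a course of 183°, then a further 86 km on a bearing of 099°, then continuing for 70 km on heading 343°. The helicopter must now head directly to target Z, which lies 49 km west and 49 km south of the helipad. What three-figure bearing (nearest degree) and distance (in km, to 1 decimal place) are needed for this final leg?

Leg 1 (183°, 35 km): east 35 sin 183° = -1.83, north 35 cos 183° = -34.95
Leg 2 (099°, 86 km): east 86 sin 99° = 84.94, north 86 cos 99° = -13.45
Leg 3 (343°, 70 km): east 70 sin 343° = -20.47, north 70 cos 343° = 66.94
Current position: (62.64, 18.54). Target: (-49, -49). Remaining: Δeast = -111.64, Δnorth = -67.54.
Bearing = atan2(-111.64, -67.54) mod 360° = 238.83°; distance = √((-111.64)² + (-67.54)²) = 130.481 km.

239°, 130.5 km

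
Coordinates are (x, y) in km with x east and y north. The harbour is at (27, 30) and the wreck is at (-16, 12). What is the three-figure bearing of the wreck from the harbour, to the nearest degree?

247°

Δeast = -16 − 27 = -43.00; Δnorth = 12 − 30 = -18.00.
Bearing = atan2(Δeast, Δnorth) mod 360° = 247.29° ≈ 247°.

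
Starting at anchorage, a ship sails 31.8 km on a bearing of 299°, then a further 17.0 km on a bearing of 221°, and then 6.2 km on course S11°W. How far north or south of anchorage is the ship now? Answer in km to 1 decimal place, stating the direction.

Leg 1 (299°, 31.8 km): east 31.8 sin 299° = -27.81, north 31.8 cos 299° = 15.42
Leg 2 (221°, 17.0 km): east 17.0 sin 221° = -11.15, north 17.0 cos 221° = -12.83
Leg 3 (S11°W, 6.2 km): east 6.2 sin 191° = -1.18, north 6.2 cos 191° = -6.09
Net north component: -3.50 km.

3.5 km south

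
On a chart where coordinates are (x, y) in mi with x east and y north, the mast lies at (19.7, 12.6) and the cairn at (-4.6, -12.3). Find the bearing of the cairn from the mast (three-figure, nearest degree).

Δeast = -4.6 − 19.7 = -24.30; Δnorth = -12.3 − 12.6 = -24.90.
Bearing = atan2(Δeast, Δnorth) mod 360° = 224.30° ≈ 224°.

224°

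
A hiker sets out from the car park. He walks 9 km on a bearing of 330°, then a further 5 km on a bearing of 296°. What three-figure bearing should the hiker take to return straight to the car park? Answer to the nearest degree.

Leg 1 (330°, 9 km): east 9 sin 330° = -4.50, north 9 cos 330° = 7.79
Leg 2 (296°, 5 km): east 5 sin 296° = -4.49, north 5 cos 296° = 2.19
Net displacement: -8.99 east, 9.99 north. Direction back to start is (8.99, -9.99): bearing = atan2(8.99, -9.99) mod 360° = 137.99° ≈ 138°.

138°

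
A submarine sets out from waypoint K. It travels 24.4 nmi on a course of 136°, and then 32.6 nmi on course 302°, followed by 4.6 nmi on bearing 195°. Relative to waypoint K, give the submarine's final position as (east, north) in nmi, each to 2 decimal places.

(-11.89, -4.72)

Leg 1 (136°, 24.4 nmi): east 24.4 sin 136° = 16.95, north 24.4 cos 136° = -17.55
Leg 2 (302°, 32.6 nmi): east 32.6 sin 302° = -27.65, north 32.6 cos 302° = 17.28
Leg 3 (195°, 4.6 nmi): east 4.6 sin 195° = -1.19, north 4.6 cos 195° = -4.44
Summing: -11.89 nmi east, -4.72 nmi north → (-11.89, -4.72).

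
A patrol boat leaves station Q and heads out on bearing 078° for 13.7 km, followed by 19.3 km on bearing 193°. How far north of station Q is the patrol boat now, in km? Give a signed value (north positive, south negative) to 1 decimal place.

-16.0 km

Leg 1 (078°, 13.7 km): east 13.7 sin 78° = 13.40, north 13.7 cos 78° = 2.85
Leg 2 (193°, 19.3 km): east 19.3 sin 193° = -4.34, north 19.3 cos 193° = -18.81
Net north component: -15.96 km.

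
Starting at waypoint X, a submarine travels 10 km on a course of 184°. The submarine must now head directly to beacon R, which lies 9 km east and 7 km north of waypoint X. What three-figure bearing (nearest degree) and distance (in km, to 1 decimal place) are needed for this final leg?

Leg 1 (184°, 10 km): east 10 sin 184° = -0.70, north 10 cos 184° = -9.98
Current position: (-0.70, -9.98). Target: (9, 7). Remaining: Δeast = 9.70, Δnorth = 16.98.
Bearing = atan2(9.70, 16.98) mod 360° = 29.74°; distance = √((9.70)² + (16.98)²) = 19.550 km.

030°, 19.6 km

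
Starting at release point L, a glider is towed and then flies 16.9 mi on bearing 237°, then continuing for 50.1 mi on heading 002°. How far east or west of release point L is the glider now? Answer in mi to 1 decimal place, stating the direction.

Leg 1 (237°, 16.9 mi): east 16.9 sin 237° = -14.17, north 16.9 cos 237° = -9.20
Leg 2 (002°, 50.1 mi): east 50.1 sin 2° = 1.75, north 50.1 cos 2° = 50.07
Net east component: -12.43 mi.

12.4 mi west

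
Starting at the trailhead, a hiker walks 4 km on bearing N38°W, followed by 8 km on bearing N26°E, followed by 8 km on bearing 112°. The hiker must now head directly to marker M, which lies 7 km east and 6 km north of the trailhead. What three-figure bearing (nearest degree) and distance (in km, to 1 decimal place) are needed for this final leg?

Leg 1 (N38°W, 4 km): east 4 sin 322° = -2.46, north 4 cos 322° = 3.15
Leg 2 (N26°E, 8 km): east 8 sin 26° = 3.51, north 8 cos 26° = 7.19
Leg 3 (112°, 8 km): east 8 sin 112° = 7.42, north 8 cos 112° = -3.00
Current position: (8.46, 7.35). Target: (7, 6). Remaining: Δeast = -1.46, Δnorth = -1.35.
Bearing = atan2(-1.46, -1.35) mod 360° = 227.37°; distance = √((-1.46)² + (-1.35)²) = 1.987 km.

227°, 2.0 km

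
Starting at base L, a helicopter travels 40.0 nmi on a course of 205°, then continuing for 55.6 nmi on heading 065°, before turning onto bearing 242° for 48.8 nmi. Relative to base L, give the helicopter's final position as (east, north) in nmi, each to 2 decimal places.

(-9.60, -35.66)

Leg 1 (205°, 40.0 nmi): east 40.0 sin 205° = -16.90, north 40.0 cos 205° = -36.25
Leg 2 (065°, 55.6 nmi): east 55.6 sin 65° = 50.39, north 55.6 cos 65° = 23.50
Leg 3 (242°, 48.8 nmi): east 48.8 sin 242° = -43.09, north 48.8 cos 242° = -22.91
Summing: -9.60 nmi east, -35.66 nmi north → (-9.60, -35.66).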